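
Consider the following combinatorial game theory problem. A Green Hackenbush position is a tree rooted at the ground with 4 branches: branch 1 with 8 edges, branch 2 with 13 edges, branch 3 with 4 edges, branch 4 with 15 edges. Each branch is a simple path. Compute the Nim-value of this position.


The tree has 4 branches from the ground vertex.
In Green Hackenbush, the Nim-value of a simple path of length k is k.
Branch 1: length 8, Nim-value = 8
Branch 2: length 13, Nim-value = 13
Branch 3: length 4, Nim-value = 4
Branch 4: length 15, Nim-value = 15
Total Nim-value = XOR of all branch values:
0 XOR 8 = 8
8 XOR 13 = 5
5 XOR 4 = 1
1 XOR 15 = 14
Nim-value of the tree = 14

14


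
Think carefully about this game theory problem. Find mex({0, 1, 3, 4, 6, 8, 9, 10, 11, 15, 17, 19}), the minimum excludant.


Set = {0, 1, 3, 4, 6, 8, 9, 10, 11, 15, 17, 19}
0 is in the set.
1 is in the set.
2 is NOT in the set. This is the mex.
mex = 2

2


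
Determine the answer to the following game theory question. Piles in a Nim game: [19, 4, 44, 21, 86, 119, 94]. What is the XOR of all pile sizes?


We need the XOR (exclusive or) of all pile sizes.
After XOR-ing pile 1 (size 19): 0 XOR 19 = 19
After XOR-ing pile 2 (size 4): 19 XOR 4 = 23
After XOR-ing pile 3 (size 44): 23 XOR 44 = 59
After XOR-ing pile 4 (size 21): 59 XOR 21 = 46
After XOR-ing pile 5 (size 86): 46 XOR 86 = 120
After XOR-ing pile 6 (size 119): 120 XOR 119 = 15
After XOR-ing pile 7 (size 94): 15 XOR 94 = 81
The Nim-value of this position is 81.

81


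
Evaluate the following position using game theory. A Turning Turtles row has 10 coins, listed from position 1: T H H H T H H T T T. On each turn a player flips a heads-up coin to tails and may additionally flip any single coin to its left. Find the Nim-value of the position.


Coins: T H H H T H H T T T
Key fact: a single head at position k behaves exactly like a Nim heap of size k (turning it to T and optionally flipping a coin at j < k corresponds to moving the heap from k to j, or to 0), and heads combine as a disjunctive sum (two heads at the same place would cancel, matching j XOR j = 0). So the Nim-value is the XOR of the 1-indexed positions of the heads.
Face-up positions (1-indexed): [2, 3, 4, 6, 7]
XOR 0 with 2: 0 XOR 2 = 2
XOR 2 with 3: 2 XOR 3 = 1
XOR 1 with 4: 1 XOR 4 = 5
XOR 5 with 6: 5 XOR 6 = 3
XOR 3 with 7: 3 XOR 7 = 4
Nim-value = 4

4


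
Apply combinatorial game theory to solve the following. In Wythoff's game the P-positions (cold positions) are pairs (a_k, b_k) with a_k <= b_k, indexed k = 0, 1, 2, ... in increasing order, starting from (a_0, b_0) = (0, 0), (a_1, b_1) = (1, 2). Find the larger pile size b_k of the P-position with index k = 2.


By Wythoff's theorem, a_k = floor(k * phi) and b_k = floor(k * phi^2) = a_k + k, where phi = (1 + sqrt(5))/2 is the golden ratio.
phi = (1 + sqrt(5))/2 = 1.618034
phi^2 = phi + 1 = 2.618034
k = 2
k * phi^2 = 2 * 2.618034 = 5.236068
b_2 = floor(k * phi^2) = 5 (check: a_2 + k = 3 + 2 = 5)

5


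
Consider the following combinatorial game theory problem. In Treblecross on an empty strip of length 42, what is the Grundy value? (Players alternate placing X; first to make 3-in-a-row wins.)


Treblecross: place X on empty cells; 3-in-a-row wins.
Playing within two cells of an existing X lets the opponent win at once, so sensible play treats the cells i-2..i+2 around each X as dead. The player left with no safe cell loses, so this is a normal-play take-away game on strips of safe cells.
Placing X at cell i (0-indexed) of a strip of k safe cells leaves independent strips of sizes max(0, i-2) and max(0, k-i-3). Hence G(k) = mex{ G(max(0,i-2)) XOR G(max(0,k-i-3)) : 0 <= i < k }, with G(0) = 0.
G(1): splits (0,0):0^0=0 -> mex({0}) = 1
G(2): splits (0,0):0^0=0 -> mex({0}) = 1
G(3): splits (0,0):0^0=0 -> mex({0}) = 1
G(4): splits (0,1):0^1=1 (0,0):0^0=0 -> mex({0, 1}) = 2
G(5): splits (0,2):0^1=1 (0,1):0^1=1 (0,0):0^0=0 -> mex({0, 1}) = 2
G(6) = mex({1}) = 0
G(7) = mex({0, 1, 2}) = 3
G(8) = mex({0, 1, 2}) = 3
G(9) = mex({0, 2}) = 1
G(10) = mex({0, 2, 3}) = 1
G(11) = mex({0, 3}) = 1
G(12) = mex({1, 3}) = 0
G(13) = mex({0, 1, 2, 3}) = 4
G(14) = mex({0, 1, 2}) = 3
G(15) = mex({0, 1, 2}) = 3
G(16) = mex({0, 1, 2, 4}) = 3
G(17) = mex({0, 1, 3, 4}) = 2
G(18) = mex({0, 1, 3, 4}) = 2
G(19) = mex({0, 1, 3, 5}) = 2
G(20) = mex({0, 1, 2, 3, 5}) = 4
G(21) = mex({0, 1, 2, 3, 5}) = 4
G(22) = mex({1, 2, 6}) = 0
G(23) = mex({0, 1, 2, 3, 4, 6}) = 5
G(24) = mex({0, 1, 2, 3, 4}) = 5
G(25) = mex({0, 1, 3, 4, 7}) = 2
G(26) = mex({0, 1, 3, 4, 5, 7}) = 2
G(27) = mex({0, 1, 3, 5}) = 2
G(28) = mex({0, 1, 2, 5}) = 3
G(29) = mex({0, 1, 2, 4, 5, 6}) = 3
G(30) = mex({1, 2, 4, 6}) = 0
G(31) = mex({0, 1, 2, 3, 4, 6}) = 5
G(32) = mex({1, 2, 3, 4, 7}) = 0
G(33) = mex({0, 3, 7}) = 1
G(34) = mex({0, 2, 3, 5, 7}) = 1
G(35) = mex({0, 2, 3, 5, 6}) = 1
G(36) = mex({0, 1, 2, 5, 6}) = 3
G(37) = mex({0, 1, 2, 4, 5, 6}) = 3
G(38) = mex({0, 1, 2, 4}) = 3
G(39) = mex({0, 1, 2, 3, 4, 7}) = 5
G(40) = mex({0, 1, 2, 3, 4, 5, 7}) = 6
G(41) = mex({0, 1, 2, 3, 5, 7}) = 4
G(42) = mex({0, 1, 2, 3, 5, 6, 7}) = 4
Therefore G(42) = 4.

4


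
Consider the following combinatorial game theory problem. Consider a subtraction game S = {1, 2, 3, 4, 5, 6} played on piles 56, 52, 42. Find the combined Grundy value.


Subtraction set: {1, 2, 3, 4, 5, 6}
For this subtraction set, G(n) = n mod 7 (period = max + 1 = 7).
Pile 1 (size 56): G(56) = 56 mod 7 = 0
Pile 2 (size 52): G(52) = 52 mod 7 = 3
Pile 3 (size 42): G(42) = 42 mod 7 = 0
Total Grundy value = XOR of all: 0 XOR 3 XOR 0 = 3

3


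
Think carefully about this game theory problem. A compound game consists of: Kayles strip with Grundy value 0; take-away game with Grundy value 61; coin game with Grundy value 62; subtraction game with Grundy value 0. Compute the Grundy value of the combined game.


By the Sprague-Grundy theorem, the Grundy value of a sum of games is the XOR of individual Grundy values.
Kayles strip: Grundy value = 0. Running XOR: 0 XOR 0 = 0
take-away game: Grundy value = 61. Running XOR: 0 XOR 61 = 61
coin game: Grundy value = 62. Running XOR: 61 XOR 62 = 3
subtraction game: Grundy value = 0. Running XOR: 3 XOR 0 = 3
The combined Grundy value is 3.

3


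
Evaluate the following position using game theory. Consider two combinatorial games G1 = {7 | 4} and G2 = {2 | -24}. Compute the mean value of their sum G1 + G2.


G1 = {7 | 4}, G2 = {2 | -24}
Each is a switch {a | b} with numbers a > b; its mean value is (a + b)/2, and mean value is additive over game sums: m(G1 + G2) = m(G1) + m(G2).
Mean of G1 = (7 + (4))/2 = 11/2 = 11/2
Mean of G2 = (2 + (-24))/2 = -22/2 = -11
Mean of G1 + G2 = 11/2 + -11 = -11/2

-11/2


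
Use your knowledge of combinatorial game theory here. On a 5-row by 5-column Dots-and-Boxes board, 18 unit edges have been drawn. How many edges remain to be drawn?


Grid: 5 x 5 boxes, i.e. 6 rows and 6 columns of dots.
Horizontal edges: (rows + 1) * cols = 6 * 5 = 30
Vertical edges: rows * (cols + 1) = 5 * 6 = 30
Total edges: 30 + 30 = 60
Edges drawn: 18
Remaining: 60 - 18 = 42

42


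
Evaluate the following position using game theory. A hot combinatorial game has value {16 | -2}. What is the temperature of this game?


The game is {16 | -2}, a switch {a | b} with numbers a > b.
Cooling {a | b} by t gives {a - t | b + t}, which stops being hot when a - t = b + t, i.e. at t = (a - b)/2. So the temperature of a switch is (a - b)/2.
Temperature = (Left option - Right option) / 2
= (16 - (-2)) / 2
= 18 / 2
= 9

9


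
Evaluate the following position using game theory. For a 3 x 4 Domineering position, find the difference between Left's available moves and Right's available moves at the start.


Board is 3 x 4 (rows x cols).
Left (vertical) placements: (rows-1) * cols = 2 * 4 = 8
Right (horizontal) placements: rows * (cols-1) = 3 * 3 = 9
Advantage = Left - Right = 8 - 9 = -1

-1


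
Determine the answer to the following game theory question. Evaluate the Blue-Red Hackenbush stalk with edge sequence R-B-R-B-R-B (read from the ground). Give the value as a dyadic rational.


Edges (from ground): R-B-R-B-R-B
By Berlekamp's sign-expansion rule, a Blue-Red Hackenbush stalk has the value of the surreal number whose sign sequence is the edge sequence with B -> + and R -> -.
Sign sequence: -+-+-+
Trace the sign expansion in the surreal number tree, starting from 0:
Edge 1: R (sign -) -> bounds (-inf, 0), value = -1
Edge 2: B (sign +) -> bounds (-1, 0), value = -1/2
Edge 3: R (sign -) -> bounds (-1, -1/2), value = -3/4
Edge 4: B (sign +) -> bounds (-3/4, -1/2), value = -5/8
Edge 5: R (sign -) -> bounds (-3/4, -5/8), value = -11/16
Edge 6: B (sign +) -> bounds (-11/16, -5/8), value = -21/32
Game value = -21/32

-21/32


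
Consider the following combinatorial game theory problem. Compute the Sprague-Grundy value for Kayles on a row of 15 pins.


Kayles: a move removes 1 or 2 adjacent pins from a contiguous row.
Removing pins from a row of k leaves two independent rows (a, b) with a + b = k - 1 (one pin) or a + b = k - 2 (two pins); an end removal gives a = 0.
By Sprague-Grundy, G(k) = mex{ G(a) XOR G(b) } over all these splits. G(0) = 0.
G(1): splits (0,0):0^0=0 -> mex({0}) = 1
G(2): splits (0,1):0^1=1 (0,0):0^0=0 -> mex({0, 1}) = 2
G(3): splits (0,2):0^2=2 (1,1):1^1=0 (0,1):0^1=1 -> mex({0, 1, 2}) = 3
G(4): splits (0,3):0^3=3 (1,2):1^2=3 (0,2):0^2=2 (1,1):1^1=0 -> mex({0, 2, 3}) = 1
G(5): splits (0,4):0^1=1 (1,3):1^3=2 (2,2):2^2=0 (0,3):0^3=3 (1,2):1^2=3 -> mex({0, 1, 2, 3}) = 4
G(6) = mex({0, 1, 2, 4}) = 3
G(7) = mex({0, 1, 3, 4, 5}) = 2
G(8) = mex({0, 2, 3, 5, 6}) = 1
G(9) = mex({0, 1, 2, 3, 6, 7}) = 4
G(10) = mex({0, 1, 3, 4, 5, 7}) = 2
G(11) = mex({0, 1, 2, 3, 4, 5}) = 6
G(12) = mex({0, 1, 2, 3, 5, 6, 7}) = 4
G(13) = mex({0, 2, 3, 4, 6, 7}) = 1
G(14) = mex({0, 1, 4, 5, 6, 7}) = 2
G(15) = mex({0, 1, 2, 3, 4, 5, 6}) = 7
Therefore G(15) = 7.

7


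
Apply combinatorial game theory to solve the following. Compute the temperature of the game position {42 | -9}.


The game is {42 | -9}, a switch {a | b} with numbers a > b.
Cooling {a | b} by t gives {a - t | b + t}, which stops being hot when a - t = b + t, i.e. at t = (a - b)/2. So the temperature of a switch is (a - b)/2.
Temperature = (Left option - Right option) / 2
= (42 - (-9)) / 2
= 51 / 2
= 51/2

51/2


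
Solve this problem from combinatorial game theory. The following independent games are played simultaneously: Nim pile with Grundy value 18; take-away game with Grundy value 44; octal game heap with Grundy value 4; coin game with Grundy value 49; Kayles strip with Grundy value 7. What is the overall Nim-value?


By the Sprague-Grundy theorem, the Grundy value of a sum of games is the XOR of individual Grundy values.
Nim pile: Grundy value = 18. Running XOR: 0 XOR 18 = 18
take-away game: Grundy value = 44. Running XOR: 18 XOR 44 = 62
octal game heap: Grundy value = 4. Running XOR: 62 XOR 4 = 58
coin game: Grundy value = 49. Running XOR: 58 XOR 49 = 11
Kayles strip: Grundy value = 7. Running XOR: 11 XOR 7 = 12
The combined Grundy value is 12.

12


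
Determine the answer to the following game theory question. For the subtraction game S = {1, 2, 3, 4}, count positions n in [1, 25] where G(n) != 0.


Subtraction set S = {1, 2, 3, 4}, so G(n) = n mod 5.
G(n) = 0 when n is a multiple of 5.
Multiples of 5 in [1, 25]: 5
N-positions (nonzero Grundy) = 25 - 5 = 20

20


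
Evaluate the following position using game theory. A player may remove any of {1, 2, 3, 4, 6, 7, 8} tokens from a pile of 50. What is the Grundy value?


The subtraction set is S = {1, 2, 3, 4, 6, 7, 8}.
G(k) = mex{ G(k - s) : s in S, s <= k }. We compute iteratively: G(0) = 0.
G(1) = mex({0}) = 1
G(2) = mex({0, 1}) = 2
G(3) = mex({0, 1, 2}) = 3
G(4) = mex({0, 1, 2, 3}) = 4
G(5) = mex({1, 2, 3, 4}) = 0
G(6) = mex({0, 2, 3, 4}) = 1
G(7) = mex({0, 1, 3, 4}) = 2
G(8) = mex({0, 1, 2, 4}) = 3
G(9) = mex({0, 1, 2, 3}) = 4
G(10) = mex({1, 2, 3, 4}) = 0
G(11) = mex({0, 2, 3, 4}) = 1
G(12) = mex({0, 1, 3, 4}) = 2
Observe that G(5)..G(12) = 0, 1, 2, 3, 4, 0, 1, 2 repeats G(0)..G(7) = 0, 1, 2, 3, 4, 0, 1, 2.
For k >= max(S) = 8, G(k) is determined by the previous 8 values G(k-8)..G(k-1); a window of 8 consecutive values has recurred shifted by 5, so by induction G(k + 5) = G(k) for all k >= 0: the sequence is periodic from the start with period 5.
One period: G(0..4) = 0, 1, 2, 3, 4.
50 mod 5 = 0, so G(50) = G(0) = 0.

0


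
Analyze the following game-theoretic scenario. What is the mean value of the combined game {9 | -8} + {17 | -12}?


G1 = {9 | -8}, G2 = {17 | -12}
Each is a switch {a | b} with numbers a > b; its mean value is (a + b)/2, and mean value is additive over game sums: m(G1 + G2) = m(G1) + m(G2).
Mean of G1 = (9 + (-8))/2 = 1/2 = 1/2
Mean of G2 = (17 + (-12))/2 = 5/2 = 5/2
Mean of G1 + G2 = 1/2 + 5/2 = 3

3


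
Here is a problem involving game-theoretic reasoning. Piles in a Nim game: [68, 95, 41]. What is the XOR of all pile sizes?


We need the XOR (exclusive or) of all pile sizes.
After XOR-ing pile 1 (size 68): 0 XOR 68 = 68
After XOR-ing pile 2 (size 95): 68 XOR 95 = 27
After XOR-ing pile 3 (size 41): 27 XOR 41 = 50
The Nim-value of this position is 50.

50


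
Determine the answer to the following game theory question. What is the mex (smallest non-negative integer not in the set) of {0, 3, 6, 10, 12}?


Set = {0, 3, 6, 10, 12}
0 is in the set.
1 is NOT in the set. This is the mex.
mex = 1

1


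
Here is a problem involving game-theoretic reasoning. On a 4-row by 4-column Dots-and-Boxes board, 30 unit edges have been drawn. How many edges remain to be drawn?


Grid: 4 x 4 boxes, i.e. 5 rows and 5 columns of dots.
Horizontal edges: (rows + 1) * cols = 5 * 4 = 20
Vertical edges: rows * (cols + 1) = 4 * 5 = 20
Total edges: 20 + 20 = 40
Edges drawn: 30
Remaining: 40 - 30 = 10

10


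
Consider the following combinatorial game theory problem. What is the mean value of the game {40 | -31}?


Game = {40 | -31}, a switch {a | b} with numbers a > b.
Its thermograph has left wall a - t and right wall b + t, which meet at t = (a - b)/2, where both equal (a + b)/2. So the mast (mean value) is at (a + b)/2.
Mean = (40 + (-31))/2 = 9/2 = 9/2

9/2


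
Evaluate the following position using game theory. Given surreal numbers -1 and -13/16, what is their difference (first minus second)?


x = -1, y = -13/16
Converting to common denominator: 16
x = -16/16, y = -13/16
x - y = -1 - -13/16 = -3/16

-3/16


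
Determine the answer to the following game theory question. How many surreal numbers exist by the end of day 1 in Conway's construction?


Day 0: {|} = 0 is born. Count = 1.
Day n: the number of surreal numbers born by day n is 2^(n+1) - 1.
By day 0: 2^1 - 1 = 1
By day 1: 2^2 - 1 = 3
By day 1: 3 surreal numbers.

3


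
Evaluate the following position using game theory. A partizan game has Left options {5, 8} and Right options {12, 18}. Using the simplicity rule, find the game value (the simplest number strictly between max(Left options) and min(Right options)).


Left options: {5, 8}, max = 8
Right options: {12, 18}, min = 12
All options are numbers and max(Left) < min(Right), so by the simplicity theorem the value is the simplest (earliest-born) number strictly between 8 and 12.
Integers 9 through 11 all lie strictly between 8 and 12.
Among integers, the simplest (lowest birthday = smallest |n|; 0 is born on day 0, +-n on day n) is 9.
No non-integer in the interval can be simpler: if x is a non-integer in the interval, then floor(x) or ceil(x) also lies in the interval (the interval contains an integer), and both are proper prefixes of x's sign expansion, i.e. born earlier. So the game value is 9.
Game value = 9

9


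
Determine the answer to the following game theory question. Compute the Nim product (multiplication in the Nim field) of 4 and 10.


Nim multiplication is bilinear over XOR: (u XOR v) * w = (u*w) XOR (v*w).
So we split each operand into its bit components and XOR the pairwise Nim products.
4 = 4 (as XOR of powers of 2).
10 = 2 + 8 (as XOR of powers of 2).
Using the standard Nim-product table on single bits:
  2*2 = 3,   2*4 = 8,   2*8 = 12,
  4*4 = 6,   4*8 = 11,  8*8 = 13,
and  1*x = x (identity), k*l = l*k (commutative).
Pairwise Nim products:
  4 * 2 = 8
  4 * 8 = 11
XOR them: 8 XOR 11 = 3.
Result: 4 * 10 = 3 (in Nim).

3


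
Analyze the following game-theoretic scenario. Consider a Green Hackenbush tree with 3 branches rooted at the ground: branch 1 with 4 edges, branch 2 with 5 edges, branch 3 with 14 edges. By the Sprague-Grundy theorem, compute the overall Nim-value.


The tree has 3 branches from the ground vertex.
In Green Hackenbush, the Nim-value of a simple path of length k is k.
Branch 1: length 4, Nim-value = 4
Branch 2: length 5, Nim-value = 5
Branch 3: length 14, Nim-value = 14
Total Nim-value = XOR of all branch values:
0 XOR 4 = 4
4 XOR 5 = 1
1 XOR 14 = 15
Nim-value of the tree = 15

15


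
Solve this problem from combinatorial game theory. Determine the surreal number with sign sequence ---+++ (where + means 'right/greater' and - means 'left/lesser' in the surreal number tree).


Sign expansion: ---+++
Rule: track bounds (lo, hi), initially (-inf, +inf). On '+', the current value becomes lo and we move to the simplest number in (value, hi): value + 1 if hi = +inf, otherwise the midpoint (value + hi)/2. On '-', the current value becomes hi and we move to value - 1 if lo = -inf, otherwise the midpoint (lo + value)/2.
Start at 0.
Step 1: sign = -, move left. Bounds: (-inf, 0). Value = -1
Step 2: sign = -, move left. Bounds: (-inf, -1). Value = -2
Step 3: sign = -, move left. Bounds: (-inf, -2). Value = -3
Step 4: sign = +, move right. Bounds: (-3, -2). Value = -5/2
Step 5: sign = +, move right. Bounds: (-5/2, -2). Value = -9/4
Step 6: sign = +, move right. Bounds: (-9/4, -2). Value = -17/8
The surreal number with sign expansion ---+++ is -17/8.

-17/8


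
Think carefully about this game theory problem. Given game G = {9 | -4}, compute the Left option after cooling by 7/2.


Original game: {9 | -4} (a switch {a | b} with a > b).
Cooling by t (for t below the temperature (a - b)/2 = 13/2) taxes each move by t: {a | b} cooled by t is {a - t | b + t}.
Cooling amount: t = 7/2
Cooled Left option: 9 - 7/2 = 11/2
Cooled Right option: -4 + 7/2 = -1/2
Cooled game: {11/2 | -1/2}
Left option = 11/2

11/2


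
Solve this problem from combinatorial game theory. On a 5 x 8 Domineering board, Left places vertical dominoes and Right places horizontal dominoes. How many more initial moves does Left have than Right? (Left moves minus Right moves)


Board is 5 x 8 (rows x cols).
Left (vertical) placements: (rows-1) * cols = 4 * 8 = 32
Right (horizontal) placements: rows * (cols-1) = 5 * 7 = 35
Advantage = Left - Right = 32 - 35 = -3

-3


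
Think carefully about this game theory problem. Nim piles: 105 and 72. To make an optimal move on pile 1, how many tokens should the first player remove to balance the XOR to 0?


Piles: 105 and 72
Current XOR: 105 XOR 72 = 33 (non-zero, so this is an N-position).
To make the XOR zero, we need to find a move that balances the piles.
For pile 1 (size 105): target = 105 XOR 33 = 72
We reduce pile 1 from 105 to 72.
Tokens removed: 105 - 72 = 33
Verification: 72 XOR 72 = 0

33


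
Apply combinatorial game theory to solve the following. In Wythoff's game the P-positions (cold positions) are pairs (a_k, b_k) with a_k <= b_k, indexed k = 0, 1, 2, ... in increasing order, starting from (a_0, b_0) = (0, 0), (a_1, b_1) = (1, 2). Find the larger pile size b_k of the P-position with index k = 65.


By Wythoff's theorem, a_k = floor(k * phi) and b_k = floor(k * phi^2) = a_k + k, where phi = (1 + sqrt(5))/2 is the golden ratio.
phi = (1 + sqrt(5))/2 = 1.618034
phi^2 = phi + 1 = 2.618034
k = 65
k * phi^2 = 65 * 2.618034 = 170.172209
b_65 = floor(k * phi^2) = 170 (check: a_65 + k = 105 + 65 = 170)

170


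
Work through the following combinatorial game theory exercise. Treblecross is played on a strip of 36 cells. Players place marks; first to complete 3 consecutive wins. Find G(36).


Treblecross: place X on empty cells; 3-in-a-row wins.
Playing within two cells of an existing X lets the opponent win at once, so sensible play treats the cells i-2..i+2 around each X as dead. The player left with no safe cell loses, so this is a normal-play take-away game on strips of safe cells.
Placing X at cell i (0-indexed) of a strip of k safe cells leaves independent strips of sizes max(0, i-2) and max(0, k-i-3). Hence G(k) = mex{ G(max(0,i-2)) XOR G(max(0,k-i-3)) : 0 <= i < k }, with G(0) = 0.
G(1): splits (0,0):0^0=0 -> mex({0}) = 1
G(2): splits (0,0):0^0=0 -> mex({0}) = 1
G(3): splits (0,0):0^0=0 -> mex({0}) = 1
G(4): splits (0,1):0^1=1 (0,0):0^0=0 -> mex({0, 1}) = 2
G(5): splits (0,2):0^1=1 (0,1):0^1=1 (0,0):0^0=0 -> mex({0, 1}) = 2
G(6) = mex({1}) = 0
G(7) = mex({0, 1, 2}) = 3
G(8) = mex({0, 1, 2}) = 3
G(9) = mex({0, 2}) = 1
G(10) = mex({0, 2, 3}) = 1
G(11) = mex({0, 3}) = 1
G(12) = mex({1, 3}) = 0
G(13) = mex({0, 1, 2, 3}) = 4
G(14) = mex({0, 1, 2}) = 3
G(15) = mex({0, 1, 2}) = 3
G(16) = mex({0, 1, 2, 4}) = 3
G(17) = mex({0, 1, 3, 4}) = 2
G(18) = mex({0, 1, 3, 4}) = 2
G(19) = mex({0, 1, 3, 5}) = 2
G(20) = mex({0, 1, 2, 3, 5}) = 4
G(21) = mex({0, 1, 2, 3, 5}) = 4
G(22) = mex({1, 2, 6}) = 0
G(23) = mex({0, 1, 2, 3, 4, 6}) = 5
G(24) = mex({0, 1, 2, 3, 4}) = 5
G(25) = mex({0, 1, 3, 4, 7}) = 2
G(26) = mex({0, 1, 3, 4, 5, 7}) = 2
G(27) = mex({0, 1, 3, 5}) = 2
G(28) = mex({0, 1, 2, 5}) = 3
G(29) = mex({0, 1, 2, 4, 5, 6}) = 3
G(30) = mex({1, 2, 4, 6}) = 0
G(31) = mex({0, 1, 2, 3, 4, 6}) = 5
G(32) = mex({1, 2, 3, 4, 7}) = 0
G(33) = mex({0, 3, 7}) = 1
G(34) = mex({0, 2, 3, 5, 7}) = 1
G(35) = mex({0, 2, 3, 5, 6}) = 1
G(36) = mex({0, 1, 2, 5, 6}) = 3
Therefore G(36) = 3.

3


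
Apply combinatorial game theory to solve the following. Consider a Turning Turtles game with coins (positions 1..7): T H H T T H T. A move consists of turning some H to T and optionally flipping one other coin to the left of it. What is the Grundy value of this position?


Coins: T H H T T H T
Key fact: a single head at position k behaves exactly like a Nim heap of size k (turning it to T and optionally flipping a coin at j < k corresponds to moving the heap from k to j, or to 0), and heads combine as a disjunctive sum (two heads at the same place would cancel, matching j XOR j = 0). So the Nim-value is the XOR of the 1-indexed positions of the heads.
Face-up positions (1-indexed): [2, 3, 6]
XOR 0 with 2: 0 XOR 2 = 2
XOR 2 with 3: 2 XOR 3 = 1
XOR 1 with 6: 1 XOR 6 = 7
Nim-value = 7

7


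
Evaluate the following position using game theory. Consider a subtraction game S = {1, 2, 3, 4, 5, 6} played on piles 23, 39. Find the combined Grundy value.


Subtraction set: {1, 2, 3, 4, 5, 6}
For this subtraction set, G(n) = n mod 7 (period = max + 1 = 7).
Pile 1 (size 23): G(23) = 23 mod 7 = 2
Pile 2 (size 39): G(39) = 39 mod 7 = 4
Total Grundy value = XOR of all: 2 XOR 4 = 6

6


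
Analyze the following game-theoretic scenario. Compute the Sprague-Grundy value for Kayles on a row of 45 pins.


Kayles: a move removes 1 or 2 adjacent pins from a contiguous row.
Removing pins from a row of k leaves two independent rows (a, b) with a + b = k - 1 (one pin) or a + b = k - 2 (two pins); an end removal gives a = 0.
By Sprague-Grundy, G(k) = mex{ G(a) XOR G(b) } over all these splits. G(0) = 0.
G(1): splits (0,0):0^0=0 -> mex({0}) = 1
G(2): splits (0,1):0^1=1 (0,0):0^0=0 -> mex({0, 1}) = 2
G(3): splits (0,2):0^2=2 (1,1):1^1=0 (0,1):0^1=1 -> mex({0, 1, 2}) = 3
G(4): splits (0,3):0^3=3 (1,2):1^2=3 (0,2):0^2=2 (1,1):1^1=0 -> mex({0, 2, 3}) = 1
G(5): splits (0,4):0^1=1 (1,3):1^3=2 (2,2):2^2=0 (0,3):0^3=3 (1,2):1^2=3 -> mex({0, 1, 2, 3}) = 4
G(6) = mex({0, 1, 2, 4}) = 3
G(7) = mex({0, 1, 3, 4, 5}) = 2
G(8) = mex({0, 2, 3, 5, 6}) = 1
G(9) = mex({0, 1, 2, 3, 6, 7}) = 4
G(10) = mex({0, 1, 3, 4, 5, 7}) = 2
G(11) = mex({0, 1, 2, 3, 4, 5}) = 6
G(12) = mex({0, 1, 2, 3, 5, 6, 7}) = 4
G(13) = mex({0, 2, 3, 4, 6, 7}) = 1
G(14) = mex({0, 1, 4, 5, 6, 7}) = 2
G(15) = mex({0, 1, 2, 3, 4, 5, 6}) = 7
G(16) = mex({0, 2, 3, 5, 6, 7}) = 1
G(17) = mex({0, 1, 2, 3, 5, 6, 7}) = 4
G(18) = mex({0, 1, 2, 4, 5, 6}) = 3
G(19) = mex({0, 1, 3, 4, 5, 7}) = 2
G(20) = mex({0, 2, 3, 4, 5, 6, 7}) = 1
G(21) = mex({0, 1, 2, 3, 5, 6, 7}) = 4
G(22) = mex({0, 1, 2, 3, 4, 5, 7}) = 6
G(23) = mex({0, 1, 2, 3, 4, 5, 6}) = 7
G(24) = mex({0, 1, 2, 3, 5, 6, 7}) = 4
G(25) = mex({0, 2, 3, 4, 6, 7}) = 1
G(26) = mex({0, 1, 3, 4, 5, 6, 7}) = 2
G(27) = mex({0, 1, 2, 3, 4, 5, 6, 7}) = 8
G(28) = mex({0, 1, 2, 3, 4, 6, 7, 8}) = 5
G(29) = mex({0, 1, 2, 3, 5, 6, 7, 8, 9}) = 4
G(30) = mex({0, 1, 2, 3, 4, 5, 6, 9, 10}) = 7
G(31) = mex({0, 1, 3, 4, 5, 7, 10, 11}) = 2
G(32) = mex({0, 2, 3, 4, 5, 6, 7, 9, 11}) = 1
G(33) = mex({0, 1, 2, 3, 4, 5, 6, 7, 9, 12}) = 8
G(34) = mex({0, 1, 2, 3, 4, 5, 7, 8, 11, 12}) = 6
G(35) = mex({0, 1, 2, 3, 4, 5, 6, 8, 9, 10, 11}) = 7
G(36) = mex({0, 1, 2, 3, 5, 6, 7, 9, 10}) = 4
G(37) = mex({0, 2, 3, 4, 6, 7, 9, 10, 11, 12}) = 1
G(38) = mex({0, 1, 3, 4, 5, 6, 7, 9, 10, 11, 12}) = 2
G(39) = mex({0, 1, 2, 4, 5, 6, 7, 9, 10, 12, 14}) = 3
G(40) = mex({0, 2, 3, 4, 6, 7, 11, 12, 14}) = 1
G(41) = mex({0, 1, 2, 3, 5, 6, 7, 9, 10, 11, 12}) = 4
G(42) = mex({0, 1, 2, 3, 4, 5, 6, 9, 10}) = 7
G(43) = mex({0, 1, 3, 4, 5, 7, 9, 10, 12, 15}) = 2
G(44) = mex({0, 2, 3, 4, 5, 6, 7, 9, 10, 12, 15}) = 1
G(45) = mex({0, 1, 2, 3, 4, 5, 6, 7, 9, 10, 12, 14}) = 8
Therefore G(45) = 8.

8


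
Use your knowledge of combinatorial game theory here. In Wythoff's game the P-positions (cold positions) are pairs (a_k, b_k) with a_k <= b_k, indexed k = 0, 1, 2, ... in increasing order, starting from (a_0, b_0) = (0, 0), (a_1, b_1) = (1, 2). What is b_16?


By Wythoff's theorem, a_k = floor(k * phi) and b_k = floor(k * phi^2) = a_k + k, where phi = (1 + sqrt(5))/2 is the golden ratio.
phi = (1 + sqrt(5))/2 = 1.618034
phi^2 = phi + 1 = 2.618034
k = 16
k * phi^2 = 16 * 2.618034 = 41.888544
b_16 = floor(k * phi^2) = 41 (check: a_16 + k = 25 + 16 = 41)

41


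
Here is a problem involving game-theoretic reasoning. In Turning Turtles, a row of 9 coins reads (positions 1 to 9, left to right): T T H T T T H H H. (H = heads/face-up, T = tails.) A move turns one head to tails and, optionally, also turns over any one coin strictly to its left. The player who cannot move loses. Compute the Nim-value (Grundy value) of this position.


Coins: T T H T T T H H H
Key fact: a single head at position k behaves exactly like a Nim heap of size k (turning it to T and optionally flipping a coin at j < k corresponds to moving the heap from k to j, or to 0), and heads combine as a disjunctive sum (two heads at the same place would cancel, matching j XOR j = 0). So the Nim-value is the XOR of the 1-indexed positions of the heads.
Face-up positions (1-indexed): [3, 7, 8, 9]
XOR 0 with 3: 0 XOR 3 = 3
XOR 3 with 7: 3 XOR 7 = 4
XOR 4 with 8: 4 XOR 8 = 12
XOR 12 with 9: 12 XOR 9 = 5
Nim-value = 5

5


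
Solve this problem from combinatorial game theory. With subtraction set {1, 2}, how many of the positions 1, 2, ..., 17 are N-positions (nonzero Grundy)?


Subtraction set S = {1, 2}, so G(n) = n mod 3.
G(n) = 0 when n is a multiple of 3.
Multiples of 3 in [1, 17]: 5
N-positions (nonzero Grundy) = 17 - 5 = 12

12


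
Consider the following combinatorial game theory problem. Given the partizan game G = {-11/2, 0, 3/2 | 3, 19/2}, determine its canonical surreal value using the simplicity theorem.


Left options: {-11/2, 0, 3/2}, max = 3/2
Right options: {3, 19/2}, min = 3
All options are numbers and max(Left) < min(Right), so by the simplicity theorem the value is the simplest (earliest-born) number strictly between 3/2 and 3.
The only integer strictly between 3/2 and 3 is 2.
No non-integer in the interval can be simpler: if x is a non-integer in the interval, then floor(x) or ceil(x) also lies in the interval (the interval contains an integer), and both are proper prefixes of x's sign expansion, i.e. born earlier. So the game value is 2.
Game value = 2

2


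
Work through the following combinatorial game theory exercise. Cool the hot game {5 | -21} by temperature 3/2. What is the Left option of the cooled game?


Original game: {5 | -21} (a switch {a | b} with a > b).
Cooling by t (for t below the temperature (a - b)/2 = 13) taxes each move by t: {a | b} cooled by t is {a - t | b + t}.
Cooling amount: t = 3/2
Cooled Left option: 5 - 3/2 = 7/2
Cooled Right option: -21 + 3/2 = -39/2
Cooled game: {7/2 | -39/2}
Left option = 7/2

7/2


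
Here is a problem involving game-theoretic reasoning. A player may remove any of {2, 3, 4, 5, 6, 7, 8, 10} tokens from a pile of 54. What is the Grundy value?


The subtraction set is S = {2, 3, 4, 5, 6, 7, 8, 10}.
G(k) = mex{ G(k - s) : s in S, s <= k }. We compute iteratively: G(0) = 0.
G(1) = mex({}) = 0
G(2) = mex({0}) = 1
G(3) = mex({0}) = 1
G(4) = mex({0, 1}) = 2
G(5) = mex({0, 1}) = 2
G(6) = mex({0, 1, 2}) = 3
G(7) = mex({0, 1, 2}) = 3
G(8) = mex({0, 1, 2, 3}) = 4
G(9) = mex({0, 1, 2, 3}) = 4
G(10) = mex({0, 1, 2, 3, 4}) = 5
G(11) = mex({0, 1, 2, 3, 4}) = 5
G(12) = mex({1, 2, 3, 4, 5}) = 0
G(13) = mex({1, 2, 3, 4, 5}) = 0
G(14) = mex({0, 2, 3, 4, 5}) = 1
G(15) = mex({0, 2, 3, 4, 5}) = 1
G(16) = mex({0, 1, 3, 4, 5}) = 2
G(17) = mex({0, 1, 3, 4, 5}) = 2
G(18) = mex({0, 1, 2, 4, 5}) = 3
G(19) = mex({0, 1, 2, 4, 5}) = 3
G(20) = mex({0, 1, 2, 3, 5}) = 4
G(21) = mex({0, 1, 2, 3, 5}) = 4
Observe that G(12)..G(21) = 0, 0, 1, 1, 2, 2, 3, 3, 4, 4 repeats G(0)..G(9) = 0, 0, 1, 1, 2, 2, 3, 3, 4, 4.
For k >= max(S) = 10, G(k) is determined by the previous 10 values G(k-10)..G(k-1); a window of 10 consecutive values has recurred shifted by 12, so by induction G(k + 12) = G(k) for all k >= 0: the sequence is periodic from the start with period 12.
One period: G(0..11) = 0, 0, 1, 1, 2, 2, 3, 3, 4, 4, 5, 5.
54 mod 12 = 6, so G(54) = G(6) = 3.

3


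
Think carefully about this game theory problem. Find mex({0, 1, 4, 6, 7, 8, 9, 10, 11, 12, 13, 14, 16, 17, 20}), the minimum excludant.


Set = {0, 1, 4, 6, 7, 8, 9, 10, 11, 12, 13, 14, 16, 17, 20}
0 is in the set.
1 is in the set.
2 is NOT in the set. This is the mex.
mex = 2

2


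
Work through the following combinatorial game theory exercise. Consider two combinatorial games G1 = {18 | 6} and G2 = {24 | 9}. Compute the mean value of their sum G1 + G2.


G1 = {18 | 6}, G2 = {24 | 9}
Each is a switch {a | b} with numbers a > b; its mean value is (a + b)/2, and mean value is additive over game sums: m(G1 + G2) = m(G1) + m(G2).
Mean of G1 = (18 + (6))/2 = 24/2 = 12
Mean of G2 = (24 + (9))/2 = 33/2 = 33/2
Mean of G1 + G2 = 12 + 33/2 = 57/2

57/2


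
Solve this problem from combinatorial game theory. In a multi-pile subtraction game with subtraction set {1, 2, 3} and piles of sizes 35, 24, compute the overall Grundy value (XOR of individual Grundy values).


Subtraction set: {1, 2, 3}
For this subtraction set, G(n) = n mod 4 (period = max + 1 = 4).
Pile 1 (size 35): G(35) = 35 mod 4 = 3
Pile 2 (size 24): G(24) = 24 mod 4 = 0
Total Grundy value = XOR of all: 3 XOR 0 = 3

3


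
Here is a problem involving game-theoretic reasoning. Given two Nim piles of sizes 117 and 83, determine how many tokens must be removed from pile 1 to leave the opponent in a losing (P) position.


Piles: 117 and 83
Current XOR: 117 XOR 83 = 38 (non-zero, so this is an N-position).
To make the XOR zero, we need to find a move that balances the piles.
For pile 1 (size 117): target = 117 XOR 38 = 83
We reduce pile 1 from 117 to 83.
Tokens removed: 117 - 83 = 34
Verification: 83 XOR 83 = 0

34


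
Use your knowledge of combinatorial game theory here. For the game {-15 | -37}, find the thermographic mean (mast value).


Game = {-15 | -37}, a switch {a | b} with numbers a > b.
Its thermograph has left wall a - t and right wall b + t, which meet at t = (a - b)/2, where both equal (a + b)/2. So the mast (mean value) is at (a + b)/2.
Mean = (-15 + (-37))/2 = -52/2 = -26

-26


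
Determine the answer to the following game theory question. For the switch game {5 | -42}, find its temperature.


The game is {5 | -42}, a switch {a | b} with numbers a > b.
Cooling {a | b} by t gives {a - t | b + t}, which stops being hot when a - t = b + t, i.e. at t = (a - b)/2. So the temperature of a switch is (a - b)/2.
Temperature = (Left option - Right option) / 2
= (5 - (-42)) / 2
= 47 / 2
= 47/2

47/2


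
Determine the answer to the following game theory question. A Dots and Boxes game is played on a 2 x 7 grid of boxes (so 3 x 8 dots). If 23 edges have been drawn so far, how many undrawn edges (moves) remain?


Grid: 2 x 7 boxes, i.e. 3 rows and 8 columns of dots.
Horizontal edges: (rows + 1) * cols = 3 * 7 = 21
Vertical edges: rows * (cols + 1) = 2 * 8 = 16
Total edges: 21 + 16 = 37
Edges drawn: 23
Remaining: 37 - 23 = 14

14


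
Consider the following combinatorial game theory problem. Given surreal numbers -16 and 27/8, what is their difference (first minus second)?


x = -16, y = 27/8
Converting to common denominator: 8
x = -128/8, y = 27/8
x - y = -16 - 27/8 = -155/8

-155/8


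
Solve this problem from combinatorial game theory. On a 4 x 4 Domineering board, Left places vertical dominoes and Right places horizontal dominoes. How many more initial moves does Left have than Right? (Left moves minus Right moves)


Board is 4 x 4 (rows x cols).
Left (vertical) placements: (rows-1) * cols = 3 * 4 = 12
Right (horizontal) placements: rows * (cols-1) = 4 * 3 = 12
Advantage = Left - Right = 12 - 12 = 0

0


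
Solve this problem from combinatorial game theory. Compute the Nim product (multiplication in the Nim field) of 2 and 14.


Nim multiplication is bilinear over XOR: (u XOR v) * w = (u*w) XOR (v*w).
So we split each operand into its bit components and XOR the pairwise Nim products.
2 = 2 (as XOR of powers of 2).
14 = 2 + 4 + 8 (as XOR of powers of 2).
Using the standard Nim-product table on single bits:
  2*2 = 3,   2*4 = 8,   2*8 = 12,
  4*4 = 6,   4*8 = 11,  8*8 = 13,
and  1*x = x (identity), k*l = l*k (commutative).
Pairwise Nim products:
  2 * 2 = 3
  2 * 4 = 8
  2 * 8 = 12
XOR them: 3 XOR 8 XOR 12 = 7.
Result: 2 * 14 = 7 (in Nim).

7


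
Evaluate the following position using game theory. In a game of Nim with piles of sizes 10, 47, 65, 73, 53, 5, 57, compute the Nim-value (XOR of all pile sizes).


We need the XOR (exclusive or) of all pile sizes.
After XOR-ing pile 1 (size 10): 0 XOR 10 = 10
After XOR-ing pile 2 (size 47): 10 XOR 47 = 37
After XOR-ing pile 3 (size 65): 37 XOR 65 = 100
After XOR-ing pile 4 (size 73): 100 XOR 73 = 45
After XOR-ing pile 5 (size 53): 45 XOR 53 = 24
After XOR-ing pile 6 (size 5): 24 XOR 5 = 29
After XOR-ing pile 7 (size 57): 29 XOR 57 = 36
The Nim-value of this position is 36.

36


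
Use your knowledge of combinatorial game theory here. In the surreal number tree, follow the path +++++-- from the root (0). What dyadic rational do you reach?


Sign expansion: +++++--
Rule: track bounds (lo, hi), initially (-inf, +inf). On '+', the current value becomes lo and we move to the simplest number in (value, hi): value + 1 if hi = +inf, otherwise the midpoint (value + hi)/2. On '-', the current value becomes hi and we move to value - 1 if lo = -inf, otherwise the midpoint (lo + value)/2.
Start at 0.
Step 1: sign = +, move right. Bounds: (0, +inf). Value = 1
Step 2: sign = +, move right. Bounds: (1, +inf). Value = 2
Step 3: sign = +, move right. Bounds: (2, +inf). Value = 3
Step 4: sign = +, move right. Bounds: (3, +inf). Value = 4
Step 5: sign = +, move right. Bounds: (4, +inf). Value = 5
Step 6: sign = -, move left. Bounds: (4, 5). Value = 9/2
Step 7: sign = -, move left. Bounds: (4, 9/2). Value = 17/4
The surreal number with sign expansion +++++-- is 17/4.

17/4


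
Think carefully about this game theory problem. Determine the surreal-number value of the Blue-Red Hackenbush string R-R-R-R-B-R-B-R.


Edges (from ground): R-R-R-R-B-R-B-R
By Berlekamp's sign-expansion rule, a Blue-Red Hackenbush stalk has the value of the surreal number whose sign sequence is the edge sequence with B -> + and R -> -.
Sign sequence: ----+-+-
Trace the sign expansion in the surreal number tree, starting from 0:
Edge 1: R (sign -) -> bounds (-inf, 0), value = -1
Edge 2: R (sign -) -> bounds (-inf, -1), value = -2
Edge 3: R (sign -) -> bounds (-inf, -2), value = -3
Edge 4: R (sign -) -> bounds (-inf, -3), value = -4
Edge 5: B (sign +) -> bounds (-4, -3), value = -7/2
Edge 6: R (sign -) -> bounds (-4, -7/2), value = -15/4
Edge 7: B (sign +) -> bounds (-15/4, -7/2), value = -29/8
Edge 8: R (sign -) -> bounds (-15/4, -29/8), value = -59/16
Game value = -59/16

-59/16


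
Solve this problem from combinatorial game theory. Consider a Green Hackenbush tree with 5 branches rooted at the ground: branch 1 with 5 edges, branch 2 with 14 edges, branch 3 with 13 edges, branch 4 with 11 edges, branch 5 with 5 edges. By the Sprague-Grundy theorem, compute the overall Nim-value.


The tree has 5 branches from the ground vertex.
In Green Hackenbush, the Nim-value of a simple path of length k is k.
Branch 1: length 5, Nim-value = 5
Branch 2: length 14, Nim-value = 14
Branch 3: length 13, Nim-value = 13
Branch 4: length 11, Nim-value = 11
Branch 5: length 5, Nim-value = 5
Total Nim-value = XOR of all branch values:
0 XOR 5 = 5
5 XOR 14 = 11
11 XOR 13 = 6
6 XOR 11 = 13
13 XOR 5 = 8
Nim-value of the tree = 8

8


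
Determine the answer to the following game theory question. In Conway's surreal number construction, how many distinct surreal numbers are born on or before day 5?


Day 0: {|} = 0 is born. Count = 1.
Day n: the number of surreal numbers born by day n is 2^(n+1) - 1.
By day 0: 2^1 - 1 = 1
By day 1: 2^2 - 1 = 3
By day 2: 2^3 - 1 = 7
By day 3: 2^4 - 1 = 15
By day 4: 2^5 - 1 = 31
By day 5: 2^6 - 1 = 63
By day 5: 63 surreal numbers.

63


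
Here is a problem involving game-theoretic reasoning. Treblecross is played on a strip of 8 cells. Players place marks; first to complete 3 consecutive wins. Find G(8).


Treblecross: place X on empty cells; 3-in-a-row wins.
Playing within two cells of an existing X lets the opponent win at once, so sensible play treats the cells i-2..i+2 around each X as dead. The player left with no safe cell loses, so this is a normal-play take-away game on strips of safe cells.
Placing X at cell i (0-indexed) of a strip of k safe cells leaves independent strips of sizes max(0, i-2) and max(0, k-i-3). Hence G(k) = mex{ G(max(0,i-2)) XOR G(max(0,k-i-3)) : 0 <= i < k }, with G(0) = 0.
G(1): splits (0,0):0^0=0 -> mex({0}) = 1
G(2): splits (0,0):0^0=0 -> mex({0}) = 1
G(3): splits (0,0):0^0=0 -> mex({0}) = 1
G(4): splits (0,1):0^1=1 (0,0):0^0=0 -> mex({0, 1}) = 2
G(5): splits (0,2):0^1=1 (0,1):0^1=1 (0,0):0^0=0 -> mex({0, 1}) = 2
G(6) = mex({1}) = 0
G(7) = mex({0, 1, 2}) = 3
G(8) = mex({0, 1, 2}) = 3
Therefore G(8) = 3.

3


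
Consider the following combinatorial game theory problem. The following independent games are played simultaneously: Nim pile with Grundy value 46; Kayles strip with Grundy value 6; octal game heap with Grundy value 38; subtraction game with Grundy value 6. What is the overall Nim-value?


By the Sprague-Grundy theorem, the Grundy value of a sum of games is the XOR of individual Grundy values.
Nim pile: Grundy value = 46. Running XOR: 0 XOR 46 = 46
Kayles strip: Grundy value = 6. Running XOR: 46 XOR 6 = 40
octal game heap: Grundy value = 38. Running XOR: 40 XOR 38 = 14
subtraction game: Grundy value = 6. Running XOR: 14 XOR 6 = 8
The combined Grundy value is 8.

8


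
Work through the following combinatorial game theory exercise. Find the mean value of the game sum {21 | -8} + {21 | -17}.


G1 = {21 | -8}, G2 = {21 | -17}
Each is a switch {a | b} with numbers a > b; its mean value is (a + b)/2, and mean value is additive over game sums: m(G1 + G2) = m(G1) + m(G2).
Mean of G1 = (21 + (-8))/2 = 13/2 = 13/2
Mean of G2 = (21 + (-17))/2 = 4/2 = 2
Mean of G1 + G2 = 13/2 + 2 = 17/2

17/2


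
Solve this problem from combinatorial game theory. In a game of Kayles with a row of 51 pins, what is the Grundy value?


Kayles: a move removes 1 or 2 adjacent pins from a contiguous row.
Removing pins from a row of k leaves two independent rows (a, b) with a + b = k - 1 (one pin) or a + b = k - 2 (two pins); an end removal gives a = 0.
By Sprague-Grundy, G(k) = mex{ G(a) XOR G(b) } over all these splits. G(0) = 0.
G(1): splits (0,0):0^0=0 -> mex({0}) = 1
G(2): splits (0,1):0^1=1 (0,0):0^0=0 -> mex({0, 1}) = 2
G(3): splits (0,2):0^2=2 (1,1):1^1=0 (0,1):0^1=1 -> mex({0, 1, 2}) = 3
G(4): splits (0,3):0^3=3 (1,2):1^2=3 (0,2):0^2=2 (1,1):1^1=0 -> mex({0, 2, 3}) = 1
G(5): splits (0,4):0^1=1 (1,3):1^3=2 (2,2):2^2=0 (0,3):0^3=3 (1,2):1^2=3 -> mex({0, 1, 2, 3}) = 4
G(6) = mex({0, 1, 2, 4}) = 3
G(7) = mex({0, 1, 3, 4, 5}) = 2
G(8) = mex({0, 2, 3, 5, 6}) = 1
G(9) = mex({0, 1, 2, 3, 6, 7}) = 4
G(10) = mex({0, 1, 3, 4, 5, 7}) = 2
G(11) = mex({0, 1, 2, 3, 4, 5}) = 6
G(12) = mex({0, 1, 2, 3, 5, 6, 7}) = 4
G(13) = mex({0, 2, 3, 4, 6, 7}) = 1
G(14) = mex({0, 1, 4, 5, 6, 7}) = 2
G(15) = mex({0, 1, 2, 3, 4, 5, 6}) = 7
G(16) = mex({0, 2, 3, 5, 6, 7}) = 1
G(17) = mex({0, 1, 2, 3, 5, 6, 7}) = 4
G(18) = mex({0, 1, 2, 4, 5, 6}) = 3
G(19) = mex({0, 1, 3, 4, 5, 7}) = 2
G(20) = mex({0, 2, 3, 4, 5, 6, 7}) = 1
G(21) = mex({0, 1, 2, 3, 5, 6, 7}) = 4
G(22) = mex({0, 1, 2, 3, 4, 5, 7}) = 6
G(23) = mex({0, 1, 2, 3, 4, 5, 6}) = 7
G(24) = mex({0, 1, 2, 3, 5, 6, 7}) = 4
G(25) = mex({0, 2, 3, 4, 6, 7}) = 1
G(26) = mex({0, 1, 3, 4, 5, 6, 7}) = 2
G(27) = mex({0, 1, 2, 3, 4, 5, 6, 7}) = 8
G(28) = mex({0, 1, 2, 3, 4, 6, 7, 8}) = 5
G(29) = mex({0, 1, 2, 3, 5, 6, 7, 8, 9}) = 4
G(30) = mex({0, 1, 2, 3, 4, 5, 6, 9, 10}) = 7
G(31) = mex({0, 1, 3, 4, 5, 7, 10, 11}) = 2
G(32) = mex({0, 2, 3, 4, 5, 6, 7, 9, 11}) = 1
G(33) = mex({0, 1, 2, 3, 4, 5, 6, 7, 9, 12}) = 8
G(34) = mex({0, 1, 2, 3, 4, 5, 7, 8, 11, 12}) = 6
G(35) = mex({0, 1, 2, 3, 4, 5, 6, 8, 9, 10, 11}) = 7
G(36) = mex({0, 1, 2, 3, 5, 6, 7, 9, 10}) = 4
G(37) = mex({0, 2, 3, 4, 6, 7, 9, 10, 11, 12}) = 1
G(38) = mex({0, 1, 3, 4, 5, 6, 7, 9, 10, 11, 12}) = 2
G(39) = mex({0, 1, 2, 4, 5, 6, 7, 9, 10, 12, 14}) = 3
G(40) = mex({0, 2, 3, 4, 6, 7, 11, 12, 14}) = 1
G(41) = mex({0, 1, 2, 3, 5, 6, 7, 9, 10, 11, 12}) = 4
G(42) = mex({0, 1, 2, 3, 4, 5, 6, 9, 10}) = 7
G(43) = mex({0, 1, 3, 4, 5, 7, 9, 10, 12, 15}) = 2
G(44) = mex({0, 2, 3, 4, 5, 6, 7, 9, 10, 12, 15}) = 1
G(45) = mex({0, 1, 2, 3, 4, 5, 6, 7, 9, 10, 12, 14}) = 8
G(46) = mex({0, 1, 3, 4, 5, 7, 8, 11, 12, 14}) = 2
G(47) = mex({0, 1, 2, 3, 4, 5, 6, 8, 9, 10, 11, 12}) = 7
G(48) = mex({0, 1, 2, 3, 5, 6, 7, 9, 10}) = 4
G(49) = mex({0, 2, 3, 4, 6, 7, 9, 10, 11, 12, 15}) = 1
G(50) = mex({0, 1, 4, 5, 6, 7, 9, 11, 12, 14, 15}) = 2
G(51) = mex({0, 1, 2, 3, 4, 5, 6, 7, 9, 12, 14, 15}) = 8
Therefore G(51) = 8.

8
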